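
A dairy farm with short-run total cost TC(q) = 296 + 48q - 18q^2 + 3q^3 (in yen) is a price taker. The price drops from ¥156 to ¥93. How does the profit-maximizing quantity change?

Output falls from 6 to 5

MC = 48 - 36q + 9q^2; the shutdown threshold is min AVC = ¥21 (at q = 3).
At P = ¥156 ≥ min AVC, set P = MC on the rising branch: q = 6.
At P = ¥93 ≥ min AVC, set P = MC: q = 5. The firm stays open but cuts output.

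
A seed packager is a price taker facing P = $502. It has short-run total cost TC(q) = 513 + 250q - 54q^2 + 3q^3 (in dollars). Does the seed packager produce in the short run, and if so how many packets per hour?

Produce at q = 14

Variable cost is VC = 250q - 54q^2 + 3q^3, so AVC = VC/q = 250 - 54q + 3q^2 and MC = dTC/dq = 250 - 108q + 9q^2.
AVC hits its minimum where MC = AVC, at q = 9, giving min AVC = 250 - 54·9 + 3·9^2 = $7.
Because $502 ≥ $7, revenue can cover variable cost; the firm operates.
P = MC gives -252 - 108q + 9q^2 = 0, with roots -2 and 14. Take the larger (rising MC): q* = 14.
Check: AVC at q = 14 is $82 ≤ P, so revenue covers variable cost.
Profit = P·q − TC = 502·14 − 1661 = $5367.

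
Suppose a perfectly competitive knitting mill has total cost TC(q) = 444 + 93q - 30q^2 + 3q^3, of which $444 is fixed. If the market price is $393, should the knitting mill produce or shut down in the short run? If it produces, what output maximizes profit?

Produce at q = 10

From TC, MC = TC'(q) = 93 - 60q + 9q^2 and AVC = VC/q = 93 - 30q + 3q^2.
AVC is minimized where dAVC/dq = -30 + 6q = 0, at q = 5; min AVC = 93 - 30·5 + 3·5^2 = $18.
Since P = $393 ≥ min AVC = $18, price covers variable cost and the firm should produce.
P = MC gives -300 - 60q + 9q^2 = 0, with roots -10/3 and 10. Take the larger (rising MC): q* = 10.
Check: AVC at q = 10 is $93 ≤ P, so revenue covers variable cost.
Profit = P·q − TC = 393·10 − 1374 = $2556.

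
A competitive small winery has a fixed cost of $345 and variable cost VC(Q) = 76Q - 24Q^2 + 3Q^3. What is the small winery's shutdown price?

$28 per unit

Short-run supply begins at min AVC. From VC = 76Q - 24Q^2 + 3Q^3, AVC = 76 - 24Q + 3Q^2.
At the minimum of AVC, MC = AVC. MC = 76 - 48Q + 9Q^2; setting MC = AVC gives 6Q^2 - 24Q = 0, so Q = 4. min AVC = 28.
The firm shuts down for any P below $28.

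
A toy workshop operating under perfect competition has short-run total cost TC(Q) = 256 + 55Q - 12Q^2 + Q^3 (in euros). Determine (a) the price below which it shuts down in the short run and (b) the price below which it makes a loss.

Shutdown price = €19; break-even price = €55

AVC = 55 - 12Q + Q^2; minimized at Q = 6, giving min AVC = €19. That is the shutdown price.
ATC = 256/Q + 55 - 12Q + Q^2. Setting dATC/dQ = −256/Q^2 − 12 + 2Q = 0 gives Q = 8 (since 2·8^3 − 12·8^2 = 256).
min ATC = 256/8 + 55 − 12·8 + 8^2 = €55. That is the break-even price.
Between these two prices the firm operates at a loss; above €55 it earns a profit.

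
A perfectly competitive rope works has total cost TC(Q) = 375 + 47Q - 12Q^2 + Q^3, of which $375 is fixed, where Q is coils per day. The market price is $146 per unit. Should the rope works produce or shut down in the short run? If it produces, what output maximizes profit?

Produce at Q = 11

From TC, MC = TC'(Q) = 47 - 24Q + 3Q^2 and AVC = VC/Q = 47 - 12Q + Q^2.
The AVC parabola has its vertex at Q = 12/2 = 6, where AVC = 47 - 12·6 + 6^2 = $11.
P = $146 exceeds min AVC = $11, so the firm stays open.
P = MC gives -99 - 24Q + 3Q^2 = 0, with roots -3 and 11. Take the larger (rising MC): Q* = 11.
Check: AVC at Q = 11 is $36 ≤ P, so revenue covers variable cost.
Profit = P·Q − TC = 146·11 − 771 = $835.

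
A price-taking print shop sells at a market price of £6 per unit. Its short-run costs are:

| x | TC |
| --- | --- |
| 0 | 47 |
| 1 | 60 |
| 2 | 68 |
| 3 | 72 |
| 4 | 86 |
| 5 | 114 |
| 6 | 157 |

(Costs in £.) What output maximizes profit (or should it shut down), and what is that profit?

Compute π = P·x − TC at each output: x=0: -47; x=1: -54; x=2: -56; x=3: -54; x=4: -62; x=5: -84; x=6: -121.
Profit is highest at x = 0. Equivalently, the lowest AVC in the table is 25/3 ≈ £8.33 at x = 3, and P = £6 falls below it — price never covers variable cost, so the firm shuts down and loses only its fixed cost.

x = 0 (shut down); profit = -£47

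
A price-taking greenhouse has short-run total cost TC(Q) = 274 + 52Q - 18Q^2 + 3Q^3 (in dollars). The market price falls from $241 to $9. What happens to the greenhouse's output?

AVC = 52 - 18Q + 3Q^2, minimized at Q = 3 where min AVC = $25. MC = 52 - 36Q + 9Q^2.
With P = $241 above the shutdown price, P = MC gives Q = 7.
At P = $9 < min AVC = $25, price no longer covers variable cost at any output, so the firm shuts down: Q = 0.

Output falls from 7 to 0 (the firm shuts down)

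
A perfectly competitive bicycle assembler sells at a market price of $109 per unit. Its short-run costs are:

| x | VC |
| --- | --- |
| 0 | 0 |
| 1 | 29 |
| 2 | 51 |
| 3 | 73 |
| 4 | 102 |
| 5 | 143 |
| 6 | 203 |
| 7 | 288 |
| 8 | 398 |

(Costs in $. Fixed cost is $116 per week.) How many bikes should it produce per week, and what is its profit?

x = 7; profit = $359

Tabulate TR − TC: x=0: -116; x=1: -36; x=2: 51; x=3: 138; x=4: 218; x=5: 286; x=6: 335; x=7: 359; x=8: 358.
Profit is maximized at x = 7. AVC there is 288/7 = $41.14 ≤ P, so producing beats shutting down (which would give -$116).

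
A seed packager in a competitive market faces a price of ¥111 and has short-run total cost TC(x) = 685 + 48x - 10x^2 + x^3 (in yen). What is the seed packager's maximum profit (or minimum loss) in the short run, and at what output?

AVC = 48 - 10x + x^2; min AVC = ¥23 at x = 5. Since P = ¥111 ≥ min AVC, the firm produces.
With MC = 48 - 20x + 3x^2, P = MC on the upward-sloping part at x* = 9.
TR = 111·9 = 999. TC = 685 + 351 = 1036. Profit = 999 − 1036 = -¥37.
That loss of ¥37 beats the ¥685 the firm would lose by shutting down; producing recovers ¥648 of fixed cost.

Profit = -¥37 at x = 9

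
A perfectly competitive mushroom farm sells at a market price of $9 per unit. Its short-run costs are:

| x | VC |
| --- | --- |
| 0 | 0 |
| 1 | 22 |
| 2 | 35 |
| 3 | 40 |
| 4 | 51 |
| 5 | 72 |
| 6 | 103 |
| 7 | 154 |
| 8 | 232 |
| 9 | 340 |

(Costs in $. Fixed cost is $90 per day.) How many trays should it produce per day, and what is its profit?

Compute π = P·x − TC at each output: x=0: -90; x=1: -103; x=2: -107; x=3: -103; x=4: -105; x=5: -117; x=6: -139; x=7: -181; x=8: -250; x=9: -349.
Profit is highest at x = 0. Equivalently, the lowest AVC in the table is 51/4 ≈ $12.75 at x = 4, and P = $9 falls below it — price never covers variable cost, so the firm shuts down and loses only its fixed cost.

x = 0 (shut down); profit = -$90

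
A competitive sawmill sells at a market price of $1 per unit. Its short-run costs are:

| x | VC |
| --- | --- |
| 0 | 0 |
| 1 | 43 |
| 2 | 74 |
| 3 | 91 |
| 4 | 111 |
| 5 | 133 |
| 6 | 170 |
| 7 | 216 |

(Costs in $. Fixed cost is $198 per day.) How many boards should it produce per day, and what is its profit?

x = 0 (shut down); profit = -$198

Profit at each row (π = 1x − TC): x=0: -198; x=1: -240; x=2: -270; x=3: -286; x=4: -305; x=5: -326; x=6: -362; x=7: -407.
Profit is highest at x = 0. Equivalently, the lowest AVC in the table is 133/5 ≈ $26.60 at x = 5, and P = $1 falls below it — price never covers variable cost, so the firm shuts down and loses only its fixed cost.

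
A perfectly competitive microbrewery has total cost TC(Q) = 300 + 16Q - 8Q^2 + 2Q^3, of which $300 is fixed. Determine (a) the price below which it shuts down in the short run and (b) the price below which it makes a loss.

Shutdown price = min AVC. AVC = 16 - 8Q + 2Q^2, with vertex at Q = 2 and minimum $8.
ATC = 300/Q + 16 - 8Q + 2Q^2. Setting dATC/dQ = −300/Q^2 − 8 + 4Q = 0 gives Q = 5 (since 4·5^3 − 8·5^2 = 300).
min ATC = 300/5 + 16 − 8·5 + 2·5^2 = $86. That is the break-even price.
For $8 ≤ P < $86 the firm produces at a loss; below $8 it shuts down.

Shutdown price = $8; break-even price = $86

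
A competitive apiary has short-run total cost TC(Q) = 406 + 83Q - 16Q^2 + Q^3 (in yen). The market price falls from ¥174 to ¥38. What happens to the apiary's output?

AVC = 83 - 16Q + Q^2, minimized at Q = 8 where min AVC = ¥19. MC = 83 - 32Q + 3Q^2.
With P = ¥174 above the shutdown price, P = MC gives Q = 13.
At P = ¥38 ≥ min AVC, set P = MC: Q = 9. The firm stays open but cuts output.

Output falls from 13 to 9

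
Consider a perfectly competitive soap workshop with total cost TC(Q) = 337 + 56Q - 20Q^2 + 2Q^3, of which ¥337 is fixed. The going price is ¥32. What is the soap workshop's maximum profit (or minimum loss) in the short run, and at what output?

AVC = 56 - 20Q + 2Q^2 has its minimum ¥6 at Q = 5; price ¥32 clears that bar, so the firm operates.
With MC = 56 - 40Q + 6Q^2, P = MC on the upward-sloping part at Q* = 6.
TR = 32·6 = 192. TC = 337 + 48 = 385. Profit = 192 − 385 = -¥193.
By producing, the firm covers all variable cost plus ¥144 of fixed cost; shutting down would lose the full ¥337.

Profit = -¥193 at Q = 6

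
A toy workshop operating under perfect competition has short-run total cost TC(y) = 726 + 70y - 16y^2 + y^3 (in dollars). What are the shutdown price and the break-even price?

Shutdown price = $6; break-even price = $81

AVC = 70 - 16y + y^2; minimized at y = 8, giving min AVC = $6. That is the shutdown price.
ATC = 726/y + 70 - 16y + y^2. Setting dATC/dy = −726/y^2 − 16 + 2y = 0 gives y = 11 (since 2·11^3 − 16·11^2 = 726).
min ATC = 726/11 + 70 − 16·11 + 11^2 = $81. That is the break-even price.
Between these two prices the firm operates at a loss; above $81 it earns a profit.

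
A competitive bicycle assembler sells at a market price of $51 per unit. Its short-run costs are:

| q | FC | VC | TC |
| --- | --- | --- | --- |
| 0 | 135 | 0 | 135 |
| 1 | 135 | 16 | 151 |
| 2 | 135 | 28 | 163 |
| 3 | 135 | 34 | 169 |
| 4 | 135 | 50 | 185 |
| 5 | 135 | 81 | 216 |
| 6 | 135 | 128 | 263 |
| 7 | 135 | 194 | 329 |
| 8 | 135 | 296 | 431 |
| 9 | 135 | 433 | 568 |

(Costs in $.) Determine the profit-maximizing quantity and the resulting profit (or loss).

q = 6; profit = $43

Compute π = P·q − TC at each output: q=0: -135; q=1: -100; q=2: -61; q=3: -16; q=4: 19; q=5: 39; q=6: 43; q=7: 28; q=8: -23; q=9: -109.
Profit is maximized at q = 6. AVC there is 128/6 = $21.33 ≤ P, so producing beats shutting down (which would give -$135).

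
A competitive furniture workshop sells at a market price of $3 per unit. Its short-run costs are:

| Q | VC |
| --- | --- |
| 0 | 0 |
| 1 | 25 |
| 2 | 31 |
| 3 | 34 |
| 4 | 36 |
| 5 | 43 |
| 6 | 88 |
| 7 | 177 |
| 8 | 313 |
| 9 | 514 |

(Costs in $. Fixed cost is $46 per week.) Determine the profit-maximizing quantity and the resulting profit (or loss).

Q = 0 (shut down); profit = -$46

Compute π = P·Q − TC at each output: Q=0: -46; Q=1: -68; Q=2: -71; Q=3: -71; Q=4: -70; Q=5: -74; Q=6: -116; Q=7: -202; Q=8: -335; Q=9: -533.
Profit is highest at Q = 0. Equivalently, the lowest AVC in the table is 43/5 ≈ $8.60 at Q = 5, and P = $3 falls below it — price never covers variable cost, so the firm shuts down and loses only its fixed cost.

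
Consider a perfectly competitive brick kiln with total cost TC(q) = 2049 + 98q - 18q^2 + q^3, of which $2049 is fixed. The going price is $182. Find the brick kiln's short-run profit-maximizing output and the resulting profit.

Profit = -$89 at q = 14

AVC = 98 - 18q + q^2 has its minimum $17 at q = 9; price $182 clears that bar, so the firm operates.
MC = 98 - 36q + 3q^2. Setting P = MC and taking the root on the rising branch gives q* = 14.
TR = 182·14 = 2548. TC = 2049 + 588 = 2637. Profit = 2548 − 2637 = -$89.
Shutting down would mean losing the fixed cost of $2049, so operating at a loss of $89 is better by $1960.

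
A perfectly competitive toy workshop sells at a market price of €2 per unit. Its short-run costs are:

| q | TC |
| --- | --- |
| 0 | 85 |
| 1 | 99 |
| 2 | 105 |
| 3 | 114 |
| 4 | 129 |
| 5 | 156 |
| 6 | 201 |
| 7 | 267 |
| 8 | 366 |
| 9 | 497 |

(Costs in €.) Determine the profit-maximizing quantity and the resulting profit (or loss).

Profit at each row (π = 2q − TC): q=0: -85; q=1: -97; q=2: -101; q=3: -108; q=4: -121; q=5: -146; q=6: -189; q=7: -253; q=8: -350; q=9: -479.
Profit is highest at q = 0. Equivalently, the lowest AVC in the table is 29/3 ≈ €9.67 at q = 3, and P = €2 falls below it — price never covers variable cost, so the firm shuts down and loses only its fixed cost.

q = 0 (shut down); profit = -€85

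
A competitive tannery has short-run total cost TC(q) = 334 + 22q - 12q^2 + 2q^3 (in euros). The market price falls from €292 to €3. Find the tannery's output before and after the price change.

Output falls from 9 to 0 (the firm shuts down)

AVC = 22 - 12q + 2q^2, minimized at q = 3 where min AVC = €4. MC = 22 - 24q + 6q^2.
At P = €292 ≥ min AVC, set P = MC on the rising branch: q = 9.
At P = €3 < min AVC = €4, price no longer covers variable cost at any output, so the firm shuts down: q = 0.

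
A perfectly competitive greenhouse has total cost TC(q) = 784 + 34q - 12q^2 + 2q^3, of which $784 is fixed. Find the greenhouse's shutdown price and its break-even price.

Shutdown price = $16; break-even price = $160

Shutdown price = min AVC. AVC = 34 - 12q + 2q^2, with vertex at q = 3 and minimum $16.
ATC = 784/q + 34 - 12q + 2q^2. Setting dATC/dq = −784/q^2 − 12 + 4q = 0 gives q = 7 (since 4·7^3 − 12·7^2 = 784).
min ATC = 784/7 + 34 − 12·7 + 2·7^2 = $160. That is the break-even price.
Between these two prices the firm operates at a loss; above $160 it earns a profit.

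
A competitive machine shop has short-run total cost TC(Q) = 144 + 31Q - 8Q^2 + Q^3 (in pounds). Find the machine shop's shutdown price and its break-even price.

Shutdown price = £15; break-even price = £43

AVC = 31 - 8Q + Q^2; minimized at Q = 4, giving min AVC = £15. That is the shutdown price.
ATC = 144/Q + 31 - 8Q + Q^2. Setting dATC/dQ = −144/Q^2 − 8 + 2Q = 0 gives Q = 6 (since 2·6^3 − 8·6^2 = 144).
min ATC = 144/6 + 31 − 8·6 + 6^2 = £43. That is the break-even price.
Between these two prices the firm operates at a loss; above £43 it earns a profit.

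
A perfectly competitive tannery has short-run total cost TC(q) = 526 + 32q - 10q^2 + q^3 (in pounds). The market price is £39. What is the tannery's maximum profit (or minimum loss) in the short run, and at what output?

Profit = -£330 at q = 7

AVC = 32 - 10q + q^2 has its minimum £7 at q = 5; price £39 clears that bar, so the firm operates.
MC = 32 - 20q + 3q^2. Setting P = MC and taking the root on the rising branch gives q* = 7.
TR = 39·7 = 273. TC = 526 + 77 = 603. Profit = 273 − 603 = -£330.
By producing, the firm covers all variable cost plus £196 of fixed cost; shutting down would lose the full £526.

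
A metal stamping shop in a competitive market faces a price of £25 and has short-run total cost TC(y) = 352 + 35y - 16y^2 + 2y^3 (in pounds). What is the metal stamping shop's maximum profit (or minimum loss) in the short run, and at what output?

Profit = -£252 at y = 5

AVC = 35 - 16y + 2y^2; min AVC = £3 at y = 4. Since P = £25 ≥ min AVC, the firm produces.
MC = 35 - 32y + 6y^2. Setting P = MC and taking the root on the rising branch gives y* = 5.
TR = 25·5 = 125. TC = 352 + 25 = 377. Profit = 125 − 377 = -£252.
By producing, the firm covers all variable cost plus £100 of fixed cost; shutting down would lose the full £352.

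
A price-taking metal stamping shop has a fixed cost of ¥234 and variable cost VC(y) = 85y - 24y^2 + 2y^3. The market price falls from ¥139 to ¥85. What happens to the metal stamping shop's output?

Output falls from 9 to 8

AVC = 85 - 24y + 2y^2, minimized at y = 6 where min AVC = ¥13. MC = 85 - 48y + 6y^2.
With P = ¥139 above the shutdown price, P = MC gives y = 9.
At P = ¥85 ≥ min AVC, set P = MC: y = 8. The firm stays open but cuts output.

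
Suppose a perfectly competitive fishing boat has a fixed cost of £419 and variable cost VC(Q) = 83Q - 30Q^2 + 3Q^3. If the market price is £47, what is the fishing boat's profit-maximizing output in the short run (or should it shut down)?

Produce at Q = 6

Variable cost is VC = 83Q - 30Q^2 + 3Q^3, so AVC = VC/Q = 83 - 30Q + 3Q^2 and MC = dTC/dQ = 83 - 60Q + 9Q^2.
The AVC parabola has its vertex at Q = 30/6 = 5, where AVC = 83 - 30·5 + 3·5^2 = £8.
Since P = £47 ≥ min AVC = £8, price covers variable cost and the firm should produce.
Solving P = MC: 36 - 60Q + 9Q^2 = 0 ⇒ Q = 2/3 or 6. On the upward-sloping branch, Q* = 6.
Check: AVC at Q = 6 is £11 ≤ P, so revenue covers variable cost.
Profit = P·Q − TC = 47·6 − 485 = -£203, a loss, but smaller than the £419 fixed cost the firm would lose by shutting down.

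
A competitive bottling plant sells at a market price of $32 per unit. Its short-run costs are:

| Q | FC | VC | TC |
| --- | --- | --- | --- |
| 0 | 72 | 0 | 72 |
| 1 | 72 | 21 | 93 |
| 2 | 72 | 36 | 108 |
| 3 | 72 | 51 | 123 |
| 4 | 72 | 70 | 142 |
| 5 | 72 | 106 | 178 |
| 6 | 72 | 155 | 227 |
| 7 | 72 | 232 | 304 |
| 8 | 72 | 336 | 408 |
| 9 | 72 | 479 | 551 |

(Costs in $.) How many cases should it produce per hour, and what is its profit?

Q = 4; profit = -$14

Compute π = P·Q − TC at each output: Q=0: -72; Q=1: -61; Q=2: -44; Q=3: -27; Q=4: -14; Q=5: -18; Q=6: -35; Q=7: -80; Q=8: -152; Q=9: -263.
Profit is maximized at Q = 4. AVC there is 70/4 = $17.50 ≤ P, so producing beats shutting down (which would give -$72).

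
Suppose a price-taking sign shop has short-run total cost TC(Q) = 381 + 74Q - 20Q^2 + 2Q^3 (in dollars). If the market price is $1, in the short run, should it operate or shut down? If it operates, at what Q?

Shut down

Strip out fixed cost: VC = 74Q - 20Q^2 + 2Q^3. Then AVC = 74 - 20Q + 2Q^2 and MC = 74 - 40Q + 6Q^2.
AVC is minimized where dAVC/dQ = -20 + 4Q = 0, at Q = 5; min AVC = 74 - 20·5 + 2·5^2 = $24.
With P < min AVC ($1 < $24), every unit sold adds to the loss.
Shutting down limits the loss to fixed cost, $381.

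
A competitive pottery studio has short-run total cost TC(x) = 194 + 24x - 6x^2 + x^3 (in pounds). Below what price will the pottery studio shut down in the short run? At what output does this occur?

£15 per unit, at x = 3

The shutdown price is the minimum of AVC. VC = 24x - 6x^2 + x^3, so AVC = 24 - 6x + x^2.
dAVC/dx = -6 + 2x = 0 gives x = 3. min AVC = 24 - 6·3 + 3^2 = 15.
For P < £15 the firm produces nothing.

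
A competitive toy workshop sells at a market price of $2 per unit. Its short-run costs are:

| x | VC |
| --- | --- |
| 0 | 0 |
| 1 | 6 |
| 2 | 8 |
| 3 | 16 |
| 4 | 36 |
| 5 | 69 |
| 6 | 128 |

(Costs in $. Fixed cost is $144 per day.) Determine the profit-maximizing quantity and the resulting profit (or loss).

x = 0 (shut down); profit = -$144

Profit at each row (π = 2x − TC): x=0: -144; x=1: -148; x=2: -148; x=3: -154; x=4: -172; x=5: -203; x=6: -260.
Profit is highest at x = 0. Equivalently, the lowest AVC in the table is 8/2 ≈ $4 at x = 2, and P = $2 falls below it — price never covers variable cost, so the firm shuts down and loses only its fixed cost.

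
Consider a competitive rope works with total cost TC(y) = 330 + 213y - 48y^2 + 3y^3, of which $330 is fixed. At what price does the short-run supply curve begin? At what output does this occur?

$21 per unit, at y = 8

Short-run supply begins at min AVC. From VC = 213y - 48y^2 + 3y^3, AVC = 213 - 48y + 3y^2.
dAVC/dy = -48 + 6y = 0 gives y = 8. min AVC = 213 - 48·8 + 3·8^2 = 21.
The firm shuts down for any P below $21.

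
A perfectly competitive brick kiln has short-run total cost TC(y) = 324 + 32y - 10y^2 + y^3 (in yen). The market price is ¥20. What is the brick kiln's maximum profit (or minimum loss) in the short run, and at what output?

Profit = -¥252 at y = 6

AVC = 32 - 10y + y^2 has its minimum ¥7 at y = 5; price ¥20 clears that bar, so the firm operates.
With MC = 32 - 20y + 3y^2, P = MC on the upward-sloping part at y* = 6.
TR = 20·6 = 120. TC = 324 + 48 = 372. Profit = 120 − 372 = -¥252.
That loss of ¥252 beats the ¥324 the firm would lose by shutting down; producing recovers ¥72 of fixed cost.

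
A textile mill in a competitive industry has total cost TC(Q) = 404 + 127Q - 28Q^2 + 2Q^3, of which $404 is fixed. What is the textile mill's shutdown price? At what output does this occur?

The firm shuts down when price falls below the minimum of average variable cost. AVC = VC/Q = 127 - 28Q + 2Q^2.
At the minimum of AVC, MC = AVC. MC = 127 - 56Q + 6Q^2; setting MC = AVC gives 4Q^2 - 28Q = 0, so Q = 7. min AVC = 29.
For P < $29 the firm produces nothing.

$29 per unit, at Q = 7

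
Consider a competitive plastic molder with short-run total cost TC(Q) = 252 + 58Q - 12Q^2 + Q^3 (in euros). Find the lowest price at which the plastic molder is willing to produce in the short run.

€22 per unit

The firm shuts down when price falls below the minimum of average variable cost. AVC = VC/Q = 58 - 12Q + Q^2.
At the minimum of AVC, MC = AVC. MC = 58 - 24Q + 3Q^2; setting MC = AVC gives 2Q^2 - 12Q = 0, so Q = 6. min AVC = 22.
For P < €22 the firm produces nothing.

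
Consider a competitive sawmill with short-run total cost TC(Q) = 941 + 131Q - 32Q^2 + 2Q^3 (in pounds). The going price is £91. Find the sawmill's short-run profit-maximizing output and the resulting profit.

AVC = 131 - 32Q + 2Q^2 has its minimum £3 at Q = 8; price £91 clears that bar, so the firm operates.
MC = 131 - 64Q + 6Q^2. Setting P = MC and taking the root on the rising branch gives Q* = 10.
TR = 91·10 = 910. TC = 941 + 110 = 1051. Profit = 910 − 1051 = -£141.
Shutting down would mean losing the fixed cost of £941, so operating at a loss of £141 is better by £800.

Profit = -£141 at Q = 10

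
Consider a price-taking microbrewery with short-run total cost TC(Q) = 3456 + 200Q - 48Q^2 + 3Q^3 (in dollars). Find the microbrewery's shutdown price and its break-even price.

AVC = 200 - 48Q + 3Q^2; minimized at Q = 8, giving min AVC = $8. That is the shutdown price.
ATC = 3456/Q + 200 - 48Q + 3Q^2. Setting dATC/dQ = −3456/Q^2 − 48 + 6Q = 0 gives Q = 12 (since 6·12^3 − 48·12^2 = 3456).
min ATC = 3456/12 + 200 − 48·12 + 3·12^2 = $344. That is the break-even price.
Between these two prices the firm operates at a loss; above $344 it earns a profit.

Shutdown price = $8; break-even price = $344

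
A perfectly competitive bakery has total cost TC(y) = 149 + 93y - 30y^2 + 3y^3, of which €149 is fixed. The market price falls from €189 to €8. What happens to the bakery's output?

AVC = 93 - 30y + 3y^2, minimized at y = 5 where min AVC = €18. MC = 93 - 60y + 9y^2.
With P = €189 above the shutdown price, P = MC gives y = 8.
At P = €8 < min AVC = €18, price no longer covers variable cost at any output, so the firm shuts down: y = 0.

Output falls from 8 to 0 (the firm shuts down)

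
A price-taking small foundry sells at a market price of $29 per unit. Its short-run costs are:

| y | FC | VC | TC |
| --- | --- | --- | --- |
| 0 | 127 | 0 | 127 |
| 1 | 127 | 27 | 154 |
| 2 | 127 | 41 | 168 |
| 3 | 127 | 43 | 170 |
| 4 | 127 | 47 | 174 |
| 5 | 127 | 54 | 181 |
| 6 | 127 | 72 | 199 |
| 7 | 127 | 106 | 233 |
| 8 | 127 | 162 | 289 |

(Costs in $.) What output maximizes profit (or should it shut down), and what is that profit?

Tabulate TR − TC: y=0: -127; y=1: -125; y=2: -110; y=3: -83; y=4: -58; y=5: -36; y=6: -25; y=7: -30; y=8: -57.
Profit is maximized at y = 6. AVC there is 72/6 = $12 ≤ P, so producing beats shutting down (which would give -$127).

y = 6; profit = -$25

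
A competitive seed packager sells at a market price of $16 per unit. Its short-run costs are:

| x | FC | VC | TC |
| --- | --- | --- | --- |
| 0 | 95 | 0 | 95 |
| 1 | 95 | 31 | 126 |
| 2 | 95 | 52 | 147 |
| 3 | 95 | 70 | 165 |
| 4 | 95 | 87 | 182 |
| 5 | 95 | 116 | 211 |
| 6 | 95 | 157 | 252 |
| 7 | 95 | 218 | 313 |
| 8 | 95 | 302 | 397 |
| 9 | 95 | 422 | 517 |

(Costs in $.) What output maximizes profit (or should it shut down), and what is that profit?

Compute π = P·x − TC at each output: x=0: -95; x=1: -110; x=2: -115; x=3: -117; x=4: -118; x=5: -131; x=6: -156; x=7: -201; x=8: -269; x=9: -373.
Profit is highest at x = 0. Equivalently, the lowest AVC in the table is 87/4 ≈ $21.75 at x = 4, and P = $16 falls below it — price never covers variable cost, so the firm shuts down and loses only its fixed cost.

x = 0 (shut down); profit = -$95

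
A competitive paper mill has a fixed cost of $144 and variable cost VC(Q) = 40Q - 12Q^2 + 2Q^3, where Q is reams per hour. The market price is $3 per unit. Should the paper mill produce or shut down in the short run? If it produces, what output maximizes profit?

Variable cost is VC = 40Q - 12Q^2 + 2Q^3, so AVC = VC/Q = 40 - 12Q + 2Q^2 and MC = dTC/dQ = 40 - 24Q + 6Q^2.
AVC hits its minimum where MC = AVC, at Q = 3, giving min AVC = 40 - 12·3 + 2·3^2 = $22.
Since P = $3 < min AVC = $22, price fails to cover variable cost at any output.
The firm minimizes its loss by shutting down and losing only its fixed cost of $144.

Shut down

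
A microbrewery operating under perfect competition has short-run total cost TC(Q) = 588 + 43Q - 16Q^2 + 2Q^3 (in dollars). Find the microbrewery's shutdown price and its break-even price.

AVC = 43 - 16Q + 2Q^2; minimized at Q = 4, giving min AVC = $11. That is the shutdown price.
ATC = 588/Q + 43 - 16Q + 2Q^2. Setting dATC/dQ = −588/Q^2 − 16 + 4Q = 0 gives Q = 7 (since 4·7^3 − 16·7^2 = 588).
min ATC = 588/7 + 43 − 16·7 + 2·7^2 = $113. That is the break-even price.
Between these two prices the firm operates at a loss; above $113 it earns a profit.

Shutdown price = $11; break-even price = $113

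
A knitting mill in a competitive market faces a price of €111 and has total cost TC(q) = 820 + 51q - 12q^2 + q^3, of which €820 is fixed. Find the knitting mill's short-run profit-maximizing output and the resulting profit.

Profit = -€20 at q = 10

AVC = 51 - 12q + q^2 has its minimum €15 at q = 6; price €111 clears that bar, so the firm operates.
MC = 51 - 24q + 3q^2. Setting P = MC and taking the root on the rising branch gives q* = 10.
TR = 111·10 = 1110. TC = 820 + 310 = 1130. Profit = 1110 − 1130 = -€20.
That loss of €20 beats the €820 the firm would lose by shutting down; producing recovers €800 of fixed cost.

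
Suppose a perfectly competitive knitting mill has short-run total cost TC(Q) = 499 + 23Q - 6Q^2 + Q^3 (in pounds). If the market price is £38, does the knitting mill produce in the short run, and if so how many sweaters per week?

Strip out fixed cost: VC = 23Q - 6Q^2 + Q^3. Then AVC = 23 - 6Q + Q^2 and MC = 23 - 12Q + 3Q^2.
AVC hits its minimum where MC = AVC, at Q = 3, giving min AVC = 23 - 6·3 + 3^2 = £14.
P = £38 exceeds min AVC = £14, so the firm stays open.
P = MC gives -15 - 12Q + 3Q^2 = 0, with roots -1 and 5. Take the larger (rising MC): Q* = 5.
Check: AVC at Q = 5 is £18 ≤ P, so revenue covers variable cost.
Profit = P·Q − TC = 38·5 − 589 = -£399, a loss, but smaller than the £499 fixed cost the firm would lose by shutting down.

Produce at Q = 5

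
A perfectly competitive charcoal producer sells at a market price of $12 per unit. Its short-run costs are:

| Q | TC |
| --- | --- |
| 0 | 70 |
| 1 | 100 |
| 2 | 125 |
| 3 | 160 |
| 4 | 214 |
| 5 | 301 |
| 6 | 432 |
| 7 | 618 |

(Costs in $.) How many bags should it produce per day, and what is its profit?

Compute π = P·Q − TC at each output: Q=0: -70; Q=1: -88; Q=2: -101; Q=3: -124; Q=4: -166; Q=5: -241; Q=6: -360; Q=7: -534.
Profit is highest at Q = 0. Equivalently, the lowest AVC in the table is 55/2 ≈ $27.50 at Q = 2, and P = $12 falls below it — price never covers variable cost, so the firm shuts down and loses only its fixed cost.

Q = 0 (shut down); profit = -$70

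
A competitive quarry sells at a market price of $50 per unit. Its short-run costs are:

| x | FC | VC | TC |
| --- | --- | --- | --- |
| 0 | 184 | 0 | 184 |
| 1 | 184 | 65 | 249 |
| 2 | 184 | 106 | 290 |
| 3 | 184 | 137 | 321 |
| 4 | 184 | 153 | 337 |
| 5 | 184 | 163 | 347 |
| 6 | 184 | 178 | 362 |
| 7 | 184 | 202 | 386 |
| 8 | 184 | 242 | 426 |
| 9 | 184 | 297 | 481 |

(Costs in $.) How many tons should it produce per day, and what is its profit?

x = 8; profit = -$26

Tabulate TR − TC: x=0: -184; x=1: -199; x=2: -190; x=3: -171; x=4: -137; x=5: -97; x=6: -62; x=7: -36; x=8: -26; x=9: -31.
Profit is maximized at x = 8. AVC there is 242/8 = $30.25 ≤ P, so producing beats shutting down (which would give -$184).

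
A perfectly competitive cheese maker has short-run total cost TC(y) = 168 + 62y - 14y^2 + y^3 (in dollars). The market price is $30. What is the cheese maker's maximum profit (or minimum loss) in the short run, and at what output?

AVC = 62 - 14y + y^2; min AVC = $13 at y = 7. Since P = $30 ≥ min AVC, the firm produces.
MC = 62 - 28y + 3y^2. Setting P = MC and taking the root on the rising branch gives y* = 8.
TR = 30·8 = 240. TC = 168 + 112 = 280. Profit = 240 − 280 = -$40.
That loss of $40 beats the $168 the firm would lose by shutting down; producing recovers $128 of fixed cost.

Profit = -$40 at y = 8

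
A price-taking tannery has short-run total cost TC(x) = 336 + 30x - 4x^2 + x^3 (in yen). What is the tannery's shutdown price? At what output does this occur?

¥26 per unit, at x = 2

Short-run supply begins at min AVC. From VC = 30x - 4x^2 + x^3, AVC = 30 - 4x + x^2.
At the minimum of AVC, MC = AVC. MC = 30 - 8x + 3x^2; setting MC = AVC gives 2x^2 - 4x = 0, so x = 2. min AVC = 26.
The firm shuts down for any P below ¥26.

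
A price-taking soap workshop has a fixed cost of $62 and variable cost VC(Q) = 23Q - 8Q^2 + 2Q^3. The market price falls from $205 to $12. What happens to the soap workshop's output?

MC = 23 - 16Q + 6Q^2; the shutdown threshold is min AVC = $15 (at Q = 2).
At P = $205 ≥ min AVC, set P = MC on the rising branch: Q = 7.
At P = $12 < min AVC = $15, price no longer covers variable cost at any output, so the firm shuts down: Q = 0.

Output falls from 7 to 0 (the firm shuts down)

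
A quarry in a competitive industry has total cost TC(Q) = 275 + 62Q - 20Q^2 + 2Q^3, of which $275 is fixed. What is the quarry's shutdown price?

The firm shuts down when price falls below the minimum of average variable cost. AVC = VC/Q = 62 - 20Q + 2Q^2.
At the minimum of AVC, MC = AVC. MC = 62 - 40Q + 6Q^2; setting MC = AVC gives 4Q^2 - 20Q = 0, so Q = 5. min AVC = 12.
The firm shuts down for any P below $12.

$12 per unit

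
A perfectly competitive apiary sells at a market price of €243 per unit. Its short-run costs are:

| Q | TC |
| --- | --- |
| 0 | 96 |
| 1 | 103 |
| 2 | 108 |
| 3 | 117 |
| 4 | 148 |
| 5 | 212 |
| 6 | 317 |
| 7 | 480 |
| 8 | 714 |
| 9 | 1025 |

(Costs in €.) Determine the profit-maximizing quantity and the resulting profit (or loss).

Profit at each row (π = 243Q − TC): Q=0: -96; Q=1: 140; Q=2: 378; Q=3: 612; Q=4: 824; Q=5: 1003; Q=6: 1141; Q=7: 1221; Q=8: 1230; Q=9: 1162.
Profit is maximized at Q = 8. AVC there is 618/8 = €77.25 ≤ P, so producing beats shutting down (which would give -€96).

Q = 8; profit = €1230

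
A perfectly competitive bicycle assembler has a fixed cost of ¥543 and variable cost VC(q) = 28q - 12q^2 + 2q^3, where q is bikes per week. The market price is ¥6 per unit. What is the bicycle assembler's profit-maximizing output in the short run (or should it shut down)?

Shut down

From TC, MC = TC'(q) = 28 - 24q + 6q^2 and AVC = VC/q = 28 - 12q + 2q^2.
AVC is minimized where dAVC/dq = -12 + 4q = 0, at q = 3; min AVC = 28 - 12·3 + 2·3^2 = ¥10.
With P < min AVC (¥6 < ¥10), every unit sold adds to the loss.
Best response: produce nothing and absorb the ¥543 fixed cost.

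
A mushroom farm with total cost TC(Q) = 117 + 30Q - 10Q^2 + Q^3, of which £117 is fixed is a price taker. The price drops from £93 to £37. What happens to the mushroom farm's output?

MC = 30 - 20Q + 3Q^2; the shutdown threshold is min AVC = £5 (at Q = 5).
With P = £93 above the shutdown price, P = MC gives Q = 9.
At P = £37 ≥ min AVC, set P = MC: Q = 7. The firm stays open but cuts output.

Output falls from 9 to 7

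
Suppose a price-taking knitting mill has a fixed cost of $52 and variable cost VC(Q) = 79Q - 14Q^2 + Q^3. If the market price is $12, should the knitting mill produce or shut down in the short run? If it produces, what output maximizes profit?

From TC, MC = TC'(Q) = 79 - 28Q + 3Q^2 and AVC = VC/Q = 79 - 14Q + Q^2.
AVC is minimized where dAVC/dQ = -14 + 2Q = 0, at Q = 7; min AVC = 79 - 14·7 + 7^2 = $30.
With P < min AVC ($12 < $30), every unit sold adds to the loss.
Shutting down limits the loss to fixed cost, $52.

Shut down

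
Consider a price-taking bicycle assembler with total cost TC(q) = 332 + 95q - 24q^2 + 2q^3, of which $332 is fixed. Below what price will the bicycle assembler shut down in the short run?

$23 per unit

The shutdown price is the minimum of AVC. VC = 95q - 24q^2 + 2q^3, so AVC = 95 - 24q + 2q^2.
dAVC/dq = -24 + 4q = 0 gives q = 6. min AVC = 95 - 24·6 + 2·6^2 = 23.
The firm shuts down for any P below $23.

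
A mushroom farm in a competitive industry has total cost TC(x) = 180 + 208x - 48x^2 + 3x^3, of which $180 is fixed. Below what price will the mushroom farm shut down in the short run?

$16 per unit

The shutdown price is the minimum of AVC. VC = 208x - 48x^2 + 3x^3, so AVC = 208 - 48x + 3x^2.
At the minimum of AVC, MC = AVC. MC = 208 - 96x + 9x^2; setting MC = AVC gives 6x^2 - 48x = 0, so x = 8. min AVC = 16.
For P < $16 the firm produces nothing.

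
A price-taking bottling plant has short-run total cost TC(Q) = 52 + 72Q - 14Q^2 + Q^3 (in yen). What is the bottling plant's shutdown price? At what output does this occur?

¥23 per unit, at Q = 7

Short-run supply begins at min AVC. From VC = 72Q - 14Q^2 + Q^3, AVC = 72 - 14Q + Q^2.
At the minimum of AVC, MC = AVC. MC = 72 - 28Q + 3Q^2; setting MC = AVC gives 2Q^2 - 14Q = 0, so Q = 7. min AVC = 23.
The firm shuts down for any P below ¥23.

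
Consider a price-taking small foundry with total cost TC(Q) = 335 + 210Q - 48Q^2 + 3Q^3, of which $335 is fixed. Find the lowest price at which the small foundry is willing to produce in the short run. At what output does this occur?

The firm shuts down when price falls below the minimum of average variable cost. AVC = VC/Q = 210 - 48Q + 3Q^2.
dAVC/dQ = -48 + 6Q = 0 gives Q = 8. min AVC = 210 - 48·8 + 3·8^2 = 18.
For P < $18 the firm produces nothing.

$18 per unit, at Q = 8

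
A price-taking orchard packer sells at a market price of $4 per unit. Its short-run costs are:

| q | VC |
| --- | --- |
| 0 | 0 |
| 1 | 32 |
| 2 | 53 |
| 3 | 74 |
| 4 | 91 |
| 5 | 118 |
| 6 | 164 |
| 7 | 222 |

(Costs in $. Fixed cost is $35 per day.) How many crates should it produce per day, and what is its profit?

Profit at each row (π = 4q − TC): q=0: -35; q=1: -63; q=2: -80; q=3: -97; q=4: -110; q=5: -133; q=6: -175; q=7: -229.
Profit is highest at q = 0. Equivalently, the lowest AVC in the table is 91/4 ≈ $22.75 at q = 4, and P = $4 falls below it — price never covers variable cost, so the firm shuts down and loses only its fixed cost.

q = 0 (shut down); profit = -$35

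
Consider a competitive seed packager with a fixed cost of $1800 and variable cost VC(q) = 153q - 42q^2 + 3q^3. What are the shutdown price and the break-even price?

Shutdown price = $6; break-even price = $213

Shutdown price = min AVC. AVC = 153 - 42q + 3q^2, with vertex at q = 7 and minimum $6.
ATC = 1800/q + 153 - 42q + 3q^2. Setting dATC/dq = −1800/q^2 − 42 + 6q = 0 gives q = 10 (since 6·10^3 − 42·10^2 = 1800).
min ATC = 1800/10 + 153 − 42·10 + 3·10^2 = $213. That is the break-even price.
Between these two prices the firm operates at a loss; above $213 it earns a profit.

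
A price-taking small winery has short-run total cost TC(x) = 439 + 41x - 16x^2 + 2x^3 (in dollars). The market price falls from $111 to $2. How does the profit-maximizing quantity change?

MC = 41 - 32x + 6x^2; the shutdown threshold is min AVC = $9 (at x = 4).
At P = $111 ≥ min AVC, set P = MC on the rising branch: x = 7.
At P = $2 < min AVC = $9, price no longer covers variable cost at any output, so the firm shuts down: x = 0.

Output falls from 7 to 0 (the firm shuts down)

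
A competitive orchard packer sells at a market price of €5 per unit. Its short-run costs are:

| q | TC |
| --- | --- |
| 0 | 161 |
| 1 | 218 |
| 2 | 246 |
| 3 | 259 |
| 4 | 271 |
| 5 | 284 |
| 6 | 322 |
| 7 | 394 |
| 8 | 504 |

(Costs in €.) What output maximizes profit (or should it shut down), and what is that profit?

q = 0 (shut down); profit = -€161

Compute π = P·q − TC at each output: q=0: -161; q=1: -213; q=2: -236; q=3: -244; q=4: -251; q=5: -259; q=6: -292; q=7: -359; q=8: -464.
Profit is highest at q = 0. Equivalently, the lowest AVC in the table is 123/5 ≈ €24.60 at q = 5, and P = €5 falls below it — price never covers variable cost, so the firm shuts down and loses only its fixed cost.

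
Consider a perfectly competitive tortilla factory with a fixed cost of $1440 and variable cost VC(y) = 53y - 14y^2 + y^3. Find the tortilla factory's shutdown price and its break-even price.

AVC = 53 - 14y + y^2; minimized at y = 7, giving min AVC = $4. That is the shutdown price.
ATC = 1440/y + 53 - 14y + y^2. Setting dATC/dy = −1440/y^2 − 14 + 2y = 0 gives y = 12 (since 2·12^3 − 14·12^2 = 1440).
min ATC = 1440/12 + 53 − 14·12 + 12^2 = $149. That is the break-even price.
Between these two prices the firm operates at a loss; above $149 it earns a profit.

Shutdown price = $4; break-even price = $149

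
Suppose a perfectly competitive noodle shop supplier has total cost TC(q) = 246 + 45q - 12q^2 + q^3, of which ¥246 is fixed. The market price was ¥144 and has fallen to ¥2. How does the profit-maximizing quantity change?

Output falls from 11 to 0 (the firm shuts down)

AVC = 45 - 12q + q^2, minimized at q = 6 where min AVC = ¥9. MC = 45 - 24q + 3q^2.
With P = ¥144 above the shutdown price, P = MC gives q = 11.
At P = ¥2 < min AVC = ¥9, price no longer covers variable cost at any output, so the firm shuts down: q = 0.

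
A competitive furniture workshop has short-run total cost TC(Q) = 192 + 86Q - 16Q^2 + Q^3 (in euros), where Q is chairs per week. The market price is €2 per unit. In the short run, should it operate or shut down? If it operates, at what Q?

Shut down

Strip out fixed cost: VC = 86Q - 16Q^2 + Q^3. Then AVC = 86 - 16Q + Q^2 and MC = 86 - 32Q + 3Q^2.
AVC is minimized where dAVC/dQ = -16 + 2Q = 0, at Q = 8; min AVC = 86 - 16·8 + 8^2 = €22.
Since P = €2 < min AVC = €22, price fails to cover variable cost at any output.
Shutting down limits the loss to fixed cost, €192.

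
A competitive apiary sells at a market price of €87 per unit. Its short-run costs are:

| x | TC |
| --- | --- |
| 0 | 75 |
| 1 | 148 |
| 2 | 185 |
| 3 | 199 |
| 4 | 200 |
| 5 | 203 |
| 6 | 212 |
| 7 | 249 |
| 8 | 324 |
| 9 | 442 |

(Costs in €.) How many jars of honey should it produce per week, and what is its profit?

Profit at each row (π = 87x − TC): x=0: -75; x=1: -61; x=2: -11; x=3: 62; x=4: 148; x=5: 232; x=6: 310; x=7: 360; x=8: 372; x=9: 341.
Profit is maximized at x = 8. AVC there is 249/8 = €31.12 ≤ P, so producing beats shutting down (which would give -€75).

x = 8; profit = €372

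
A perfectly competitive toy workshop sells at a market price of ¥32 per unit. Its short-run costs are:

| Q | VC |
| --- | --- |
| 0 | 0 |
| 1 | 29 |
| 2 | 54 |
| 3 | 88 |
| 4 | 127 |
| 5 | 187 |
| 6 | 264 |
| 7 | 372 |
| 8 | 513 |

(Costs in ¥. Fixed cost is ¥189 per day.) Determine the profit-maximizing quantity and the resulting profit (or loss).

Q = 2; profit = -¥179

Tabulate TR − TC: Q=0: -189; Q=1: -186; Q=2: -179; Q=3: -181; Q=4: -188; Q=5: -216; Q=6: -261; Q=7: -337; Q=8: -446.
Profit is maximized at Q = 2. AVC there is 54/2 = ¥27 ≤ P, so producing beats shutting down (which would give -¥189).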